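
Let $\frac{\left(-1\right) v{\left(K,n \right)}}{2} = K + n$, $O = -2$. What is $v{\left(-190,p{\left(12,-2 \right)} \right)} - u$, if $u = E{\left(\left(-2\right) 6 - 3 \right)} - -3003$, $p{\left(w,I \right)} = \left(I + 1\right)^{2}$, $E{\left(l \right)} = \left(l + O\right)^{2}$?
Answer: $-2914$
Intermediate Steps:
$E{\left(l \right)} = \left(-2 + l\right)^{2}$ ($E{\left(l \right)} = \left(l - 2\right)^{2} = \left(-2 + l\right)^{2}$)
$p{\left(w,I \right)} = \left(1 + I\right)^{2}$
$v{\left(K,n \right)} = - 2 K - 2 n$ ($v{\left(K,n \right)} = - 2 \left(K + n\right) = - 2 K - 2 n$)
$u = 3292$ ($u = \left(-2 - 15\right)^{2} - -3003 = \left(-2 - 15\right)^{2} + 3003 = \left(-17\right)^{2} + 3003 = 289 + 3003 = 3292$)
$v{\left(-190,p{\left(12,-2 \right)} \right)} - u = \left(\left(-2\right) \left(-190\right) - 2 \left(1 - 2\right)^{2}\right) - 3292 = \left(380 - 2 \left(-1\right)^{2}\right) - 3292 = \left(380 - 2\right) - 3292 = 378 - 3292 = -2914$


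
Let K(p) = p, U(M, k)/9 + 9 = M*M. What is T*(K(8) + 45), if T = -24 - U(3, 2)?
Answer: -1272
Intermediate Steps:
U(M, k) = -81 + 9*M² (U(M, k) = -81 + 9*(M*M) = -81 + 9*M²)
T = -24 (T = -24 - (-81 + 9*3²) = -24 - (-81 + 9*9) = -24 - (-81 + 81) = -24 - 1*0 = -24 + 0 = -24)
T*(K(8) + 45) = -24*(8 + 45) = -24*53 = -1272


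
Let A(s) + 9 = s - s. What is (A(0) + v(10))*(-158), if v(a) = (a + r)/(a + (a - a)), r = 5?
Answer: 1185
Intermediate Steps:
A(s) = -9 (A(s) = -9 + (s - s) = -9 + 0 = -9)
v(a) = (5 + a)/a (v(a) = (a + 5)/(a + (a - a)) = (5 + a)/(a + 0) = (5 + a)/a)
(A(0) + v(10))*(-158) = (-9 + (5 + 10)/10)*(-158) = (-9 + (⅒)*15)*(-158) = (-9 + 3/2)*(-158) = -15/2*(-158) = 1185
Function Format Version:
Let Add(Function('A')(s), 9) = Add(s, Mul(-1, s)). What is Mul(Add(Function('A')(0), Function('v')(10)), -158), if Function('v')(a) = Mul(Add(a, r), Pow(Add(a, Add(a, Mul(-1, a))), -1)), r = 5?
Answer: 1185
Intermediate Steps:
Function('A')(s) = -9 (Function('A')(s) = Add(-9, Add(s, Mul(-1, s))) = Add(-9, 0) = -9)
Function('v')(a) = Mul(Pow(a, -1), Add(5, a)) (Function('v')(a) = Mul(Add(a, 5), Pow(Add(a, Add(a, Mul(-1, a))), -1)) = Mul(Add(5, a), Pow(Add(a, 0), -1)) = Mul(Add(5, a), Pow(a, -1)) = Mul(Pow(a, -1), Add(5, a)))
Mul(Add(Function('A')(0), Function('v')(10)), -158) = Mul(Add(-9, Mul(Pow(10, -1), Add(5, 10))), -158) = Mul(Add(-9, Mul(Rational(1, 10), 15)), -158) = Mul(Add(-9, Rational(3, 2)), -158) = Mul(Rational(-15, 2), -158) = 1185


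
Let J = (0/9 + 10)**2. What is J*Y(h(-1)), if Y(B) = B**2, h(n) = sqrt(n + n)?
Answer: -200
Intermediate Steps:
J = 100 (J = (0*(1/9) + 10)**2 = (0 + 10)**2 = 10**2 = 100)
h(n) = sqrt(2)*sqrt(n) (h(n) = sqrt(2*n) = sqrt(2)*sqrt(n))
J*Y(h(-1)) = 100*(sqrt(2)*sqrt(-1))**2 = 100*(sqrt(2)*I)**2 = 100*(I*sqrt(2))**2 = 100*(-2) = -200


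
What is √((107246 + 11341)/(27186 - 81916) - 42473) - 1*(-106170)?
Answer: 106170 + I*√127228963448210/54730 ≈ 1.0617e+5 + 206.09*I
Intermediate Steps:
√((107246 + 11341)/(27186 - 81916) - 42473) - 1*(-106170) = √(118587/(-54730) - 42473) + 106170 = √(118587*(-1/54730) - 42473) + 106170 = √(-118587/54730 - 42473) + 106170 = √(-2324665877/54730) + 106170 = I*√127228963448210/54730 + 106170 = 106170 + I*√127228963448210/54730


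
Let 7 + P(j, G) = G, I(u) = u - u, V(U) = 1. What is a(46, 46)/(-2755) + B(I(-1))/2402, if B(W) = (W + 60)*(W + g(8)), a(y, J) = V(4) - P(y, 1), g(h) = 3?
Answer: 239543/3308755 ≈ 0.072397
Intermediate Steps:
I(u) = 0
P(j, G) = -7 + G
a(y, J) = 7 (a(y, J) = 1 - (-7 + 1) = 1 - 1*(-6) = 1 + 6 = 7)
B(W) = (3 + W)*(60 + W) (B(W) = (W + 60)*(W + 3) = (60 + W)*(3 + W) = (3 + W)*(60 + W))
a(46, 46)/(-2755) + B(I(-1))/2402 = 7/(-2755) + (180 + 0**2 + 63*0)/2402 = 7*(-1/2755) + (180 + 0 + 0)*(1/2402) = -7/2755 + 180*(1/2402) = -7/2755 + 90/1201 = 239543/3308755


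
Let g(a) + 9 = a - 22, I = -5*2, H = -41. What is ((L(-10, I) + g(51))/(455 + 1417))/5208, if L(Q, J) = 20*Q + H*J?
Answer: 115/4874688 ≈ 2.3591e-5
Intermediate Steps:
I = -10
L(Q, J) = -41*J + 20*Q (L(Q, J) = 20*Q - 41*J = -41*J + 20*Q)
g(a) = -31 + a (g(a) = -9 + (a - 22) = -9 + (-22 + a) = -31 + a)
((L(-10, I) + g(51))/(455 + 1417))/5208 = (((-41*(-10) + 20*(-10)) + (-31 + 51))/(455 + 1417))/5208 = (((410 - 200) + 20)/1872)*(1/5208) = ((210 + 20)*(1/1872))*(1/5208) = (230*(1/1872))*(1/5208) = (115/936)*(1/5208) = 115/4874688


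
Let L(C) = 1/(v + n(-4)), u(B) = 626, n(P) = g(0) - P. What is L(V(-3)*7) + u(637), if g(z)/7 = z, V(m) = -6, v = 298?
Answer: 189053/302 ≈ 626.00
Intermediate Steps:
g(z) = 7*z
n(P) = -P (n(P) = 7*0 - P = 0 - P = -P)
L(C) = 1/302 (L(C) = 1/(298 - 1*(-4)) = 1/(298 + 4) = 1/302)
L(V(-3)*7) + u(637) = 1/302 + 626 = 189053/302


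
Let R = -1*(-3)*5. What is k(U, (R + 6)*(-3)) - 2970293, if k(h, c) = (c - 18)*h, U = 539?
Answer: -3013952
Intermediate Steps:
R = 15 (R = 3*5 = 15)
k(h, c) = h*(-18 + c) (k(h, c) = (-18 + c)*h = h*(-18 + c))
k(U, (R + 6)*(-3)) - 2970293 = 539*(-18 + (15 + 6)*(-3)) - 2970293 = 539*(-18 + 21*(-3)) - 2970293 = 539*(-18 - 63) - 2970293 = 539*(-81) - 2970293 = -43659 - 2970293 = -3013952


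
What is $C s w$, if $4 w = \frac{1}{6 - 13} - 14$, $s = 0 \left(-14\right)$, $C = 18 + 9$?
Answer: $0$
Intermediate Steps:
$C = 27$
$s = 0$
$w = - \frac{99}{28}$ ($w = \frac{\frac{1}{6 - 13} - 14}{4} = \frac{\frac{1}{-7} - 14}{4} = \frac{- \frac{1}{7} - 14}{4} = \frac{1}{4} \left(- \frac{99}{7}\right) = - \frac{99}{28} \approx -3.5357$)
$C s w = 27 \cdot 0 \left(- \frac{99}{28}\right) = 0 \left(- \frac{99}{28}\right) = 0$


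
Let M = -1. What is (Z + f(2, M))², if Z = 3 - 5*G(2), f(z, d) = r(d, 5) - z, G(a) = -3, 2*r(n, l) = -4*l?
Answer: 36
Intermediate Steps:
r(n, l) = -2*l (r(n, l) = (-4*l)/2 = -2*l)
f(z, d) = -10 - z (f(z, d) = -2*5 - z = -10 - z)
Z = 18 (Z = 3 - 5*(-3) = 3 + 15 = 18)
(Z + f(2, M))² = (18 + (-10 - 1*2))² = (18 + (-10 - 2))² = (18 - 12)² = 6² = 36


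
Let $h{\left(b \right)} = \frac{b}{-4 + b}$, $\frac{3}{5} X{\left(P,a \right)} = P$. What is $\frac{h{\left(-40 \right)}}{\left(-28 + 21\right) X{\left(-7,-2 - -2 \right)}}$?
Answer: $\frac{6}{539} \approx 0.011132$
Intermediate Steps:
$X{\left(P,a \right)} = \frac{5 P}{3}$
$\frac{h{\left(-40 \right)}}{\left(-28 + 21\right) X{\left(-7,-2 - -2 \right)}} = \frac{\left(-40\right) \frac{1}{-4 - 40}}{\left(-28 + 21\right) \frac{5}{3} \left(-7\right)} = \frac{\left(-40\right) \frac{1}{-44}}{\left(-7\right) \left(- \frac{35}{3}\right)} = \frac{\left(-40\right) \left(- \frac{1}{44}\right)}{\frac{245}{3}} = \frac{10}{11} \cdot \frac{3}{245} = \frac{6}{539}$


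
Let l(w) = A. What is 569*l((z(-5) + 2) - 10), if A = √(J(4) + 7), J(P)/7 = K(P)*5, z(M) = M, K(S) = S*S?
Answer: 5121*√7 ≈ 13549.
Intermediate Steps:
K(S) = S²
J(P) = 35*P² (J(P) = 7*(P²*5) = 7*(5*P²) = 35*P²)
A = 9*√7 (A = √(35*4² + 7) = √(35*16 + 7) = √(560 + 7) = √567 = 9*√7 ≈ 23.812)
l(w) = 9*√7
569*l((z(-5) + 2) - 10) = 569*(9*√7) = 5121*√7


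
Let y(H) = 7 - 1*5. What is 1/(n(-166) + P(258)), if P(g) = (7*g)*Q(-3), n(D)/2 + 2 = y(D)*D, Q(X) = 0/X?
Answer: -1/668 ≈ -0.0014970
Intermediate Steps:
y(H) = 2 (y(H) = 7 - 5 = 2)
Q(X) = 0
n(D) = -4 + 4*D (n(D) = -4 + 2*(2*D) = -4 + 4*D)
P(g) = 0 (P(g) = (7*g)*0 = 0)
1/(n(-166) + P(258)) = 1/((-4 + 4*(-166)) + 0) = 1/((-4 - 664) + 0) = 1/(-668 + 0) = 1/(-668) = -1/668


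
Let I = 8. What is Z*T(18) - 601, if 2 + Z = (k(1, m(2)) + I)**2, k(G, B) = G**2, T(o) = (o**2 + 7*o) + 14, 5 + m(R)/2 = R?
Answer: 36055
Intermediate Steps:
m(R) = -10 + 2*R
T(o) = 14 + o**2 + 7*o
Z = 79 (Z = -2 + (1**2 + 8)**2 = -2 + (1 + 8)**2 = -2 + 9**2 = -2 + 81 = 79)
Z*T(18) - 601 = 79*(14 + 18**2 + 7*18) - 601 = 79*(14 + 324 + 126) - 601 = 79*464 - 601 = 36656 - 601 = 36055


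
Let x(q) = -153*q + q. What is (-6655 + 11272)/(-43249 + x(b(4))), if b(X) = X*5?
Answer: -4617/46289 ≈ -0.099743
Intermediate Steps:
b(X) = 5*X
x(q) = -152*q
(-6655 + 11272)/(-43249 + x(b(4))) = (-6655 + 11272)/(-43249 - 760*4) = 4617/(-43249 - 152*20) = 4617/(-43249 - 3040) = 4617/(-46289) = 4617*(-1/46289) = -4617/46289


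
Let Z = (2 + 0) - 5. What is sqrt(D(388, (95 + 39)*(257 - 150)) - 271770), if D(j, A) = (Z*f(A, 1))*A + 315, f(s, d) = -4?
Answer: I*sqrt(99399) ≈ 315.28*I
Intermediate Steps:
Z = -3 (Z = 2 - 5 = -3)
D(j, A) = 315 + 12*A (D(j, A) = (-3*(-4))*A + 315 = 12*A + 315 = 315 + 12*A)
sqrt(D(388, (95 + 39)*(257 - 150)) - 271770) = sqrt((315 + 12*((95 + 39)*(257 - 150))) - 271770) = sqrt((315 + 12*(134*107)) - 271770) = sqrt((315 + 12*14338) - 271770) = sqrt((315 + 172056) - 271770) = sqrt(172371 - 271770) = sqrt(-99399) = I*sqrt(99399)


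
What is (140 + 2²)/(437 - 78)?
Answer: 144/359 ≈ 0.40111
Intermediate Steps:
(140 + 2²)/(437 - 78) = (140 + 4)/359 = 144*(1/359) = 144/359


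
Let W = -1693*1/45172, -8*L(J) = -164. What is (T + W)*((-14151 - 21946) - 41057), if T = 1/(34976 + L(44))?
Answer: 19774103435/6843558 ≈ 2889.4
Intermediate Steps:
L(J) = 41/2 (L(J) = -⅛*(-164) = 41/2)
T = 2/69993 (T = 1/(34976 + 41/2) = 1/(69993/2) = 2/69993 ≈ 2.8574e-5)
W = -1693/45172 (W = -1693*1/45172 = -1693/45172 ≈ -0.037479)
(T + W)*((-14151 - 21946) - 41057) = (2/69993 - 1693/45172)*((-14151 - 21946) - 41057) = -118407805*(-36097 - 41057)/3161723796 = -118407805/3161723796*(-77154) = 19774103435/6843558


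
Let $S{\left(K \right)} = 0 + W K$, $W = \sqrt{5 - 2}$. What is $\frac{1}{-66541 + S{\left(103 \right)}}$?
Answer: $- \frac{66541}{4427672854} - \frac{103 \sqrt{3}}{4427672854} \approx -1.5069 \cdot 10^{-5}$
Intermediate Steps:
$W = \sqrt{3} \approx 1.732$
$S{\left(K \right)} = K \sqrt{3}$ ($S{\left(K \right)} = 0 + \sqrt{3} K = 0 + K \sqrt{3} = K \sqrt{3}$)
$\frac{1}{-66541 + S{\left(103 \right)}} = \frac{1}{-66541 + 103 \sqrt{3}}$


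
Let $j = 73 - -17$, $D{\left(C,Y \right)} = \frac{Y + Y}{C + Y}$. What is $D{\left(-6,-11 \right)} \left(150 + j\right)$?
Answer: $\frac{5280}{17} \approx 310.59$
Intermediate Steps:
$D{\left(C,Y \right)} = \frac{2 Y}{C + Y}$
$j = 90$ ($j = 73 + 17 = 90$)
$D{\left(-6,-11 \right)} \left(150 + j\right) = 2 \left(-11\right) \frac{1}{-6 - 11} \left(150 + 90\right) = 2 \left(-11\right) \frac{1}{-17} \cdot 240 = 2 \left(-11\right) \left(- \frac{1}{17}\right) 240 = \frac{22}{17} \cdot 240 = \frac{5280}{17}$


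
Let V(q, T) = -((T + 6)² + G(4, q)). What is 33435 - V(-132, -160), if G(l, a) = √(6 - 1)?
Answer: 57151 + √5 ≈ 57153.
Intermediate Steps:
G(l, a) = √5
V(q, T) = -√5 - (6 + T)² (V(q, T) = -((T + 6)² + √5) = -((6 + T)² + √5) = -(√5 + (6 + T)²) = -√5 - (6 + T)²)
33435 - V(-132, -160) = 33435 - (-√5 - (6 - 160)²) = 33435 - (-√5 - 1*(-154)²) = 33435 - (-√5 - 1*23716) = 33435 - (-√5 - 23716) = 33435 - (-23716 - √5) = 33435 + (23716 + √5) = 57151 + √5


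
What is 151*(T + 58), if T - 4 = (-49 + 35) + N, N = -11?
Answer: 5587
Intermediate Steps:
T = -21 (T = 4 + ((-49 + 35) - 11) = 4 + (-14 - 11) = 4 - 25 = -21)
151*(T + 58) = 151*(-21 + 58) = 151*37 = 5587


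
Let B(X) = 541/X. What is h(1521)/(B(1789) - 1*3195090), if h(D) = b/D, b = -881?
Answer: 1576109/8694059528349 ≈ 1.8129e-7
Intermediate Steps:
h(D) = -881/D
h(1521)/(B(1789) - 1*3195090) = (-881/1521)/(541/1789 - 1*3195090) = (-881*1/1521)/(541*(1/1789) - 3195090) = -881/(1521*(541/1789 - 3195090)) = -881/(1521*(-5716015469/1789)) = -881/1521*(-1789/5716015469) = 1576109/8694059528349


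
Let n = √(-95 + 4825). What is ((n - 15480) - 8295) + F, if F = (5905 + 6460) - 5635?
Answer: -17045 + √4730 ≈ -16976.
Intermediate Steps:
n = √4730 ≈ 68.775
F = 6730 (F = 12365 - 5635 = 6730)
((n - 15480) - 8295) + F = ((√4730 - 15480) - 8295) + 6730 = ((-15480 + √4730) - 8295) + 6730 = (-23775 + √4730) + 6730 = -17045 + √4730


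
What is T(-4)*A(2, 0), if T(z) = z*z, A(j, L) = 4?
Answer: 64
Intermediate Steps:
T(z) = z²
T(-4)*A(2, 0) = (-4)²*4 = 16*4 = 64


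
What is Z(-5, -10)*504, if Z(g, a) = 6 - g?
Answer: 5544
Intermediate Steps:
Z(-5, -10)*504 = (6 - 1*(-5))*504 = (6 + 5)*504 = 11*504 = 5544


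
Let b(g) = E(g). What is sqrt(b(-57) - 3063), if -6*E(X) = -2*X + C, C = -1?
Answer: 41*I*sqrt(66)/6 ≈ 55.514*I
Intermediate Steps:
E(X) = 1/6 + X/3 (E(X) = -(-2*X - 1)/6 = -(-1 - 2*X)/6 = 1/6 + X/3)
b(g) = 1/6 + g/3
sqrt(b(-57) - 3063) = sqrt((1/6 + (1/3)*(-57)) - 3063) = sqrt((1/6 - 19) - 3063) = sqrt(-113/6 - 3063) = sqrt(-18491/6) = 41*I*sqrt(66)/6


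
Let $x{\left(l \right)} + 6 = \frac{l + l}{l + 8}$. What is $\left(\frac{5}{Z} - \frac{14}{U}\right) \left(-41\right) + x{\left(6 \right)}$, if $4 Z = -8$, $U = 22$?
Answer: $\frac{19011}{154} \approx 123.45$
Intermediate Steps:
$Z = -2$ ($Z = \frac{1}{4} \left(-8\right) = -2$)
$x{\left(l \right)} = -6 + \frac{2 l}{8 + l}$ ($x{\left(l \right)} = -6 + \frac{l + l}{l + 8} = -6 + \frac{2 l}{8 + l}$)
$\left(\frac{5}{Z} - \frac{14}{U}\right) \left(-41\right) + x{\left(6 \right)} = \left(\frac{5}{-2} - \frac{14}{22}\right) \left(-41\right) + \frac{4 \left(-12 - 6\right)}{8 + 6} = \left(5 \left(- \frac{1}{2}\right) - \frac{7}{11}\right) \left(-41\right) + \frac{4 \left(-12 - 6\right)}{14} = \left(- \frac{5}{2} - \frac{7}{11}\right) \left(-41\right) + 4 \cdot \frac{1}{14} \left(-18\right) = \left(- \frac{69}{22}\right) \left(-41\right) - \frac{36}{7} = \frac{2829}{22} - \frac{36}{7} = \frac{19011}{154}$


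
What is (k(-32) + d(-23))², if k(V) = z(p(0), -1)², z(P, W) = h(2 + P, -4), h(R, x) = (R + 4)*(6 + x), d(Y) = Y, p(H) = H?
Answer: 14641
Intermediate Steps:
h(R, x) = (4 + R)*(6 + x)
z(P, W) = 12 + 2*P (z(P, W) = 24 + 4*(-4) + 6*(2 + P) + (2 + P)*(-4) = 24 - 16 + (12 + 6*P) + (-8 - 4*P) = 12 + 2*P)
k(V) = 144 (k(V) = (12 + 2*0)² = (12 + 0)² = 12² = 144)
(k(-32) + d(-23))² = (144 - 23)² = 121² = 14641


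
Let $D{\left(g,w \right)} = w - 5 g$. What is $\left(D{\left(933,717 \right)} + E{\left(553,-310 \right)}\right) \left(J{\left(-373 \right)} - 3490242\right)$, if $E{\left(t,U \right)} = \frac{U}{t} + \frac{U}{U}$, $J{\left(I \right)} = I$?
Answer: $\frac{96455899185}{7} \approx 1.3779 \cdot 10^{10}$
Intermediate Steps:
$E{\left(t,U \right)} = 1 + \frac{U}{t}$ ($E{\left(t,U \right)} = \frac{U}{t} + 1 = 1 + \frac{U}{t}$)
$\left(D{\left(933,717 \right)} + E{\left(553,-310 \right)}\right) \left(J{\left(-373 \right)} - 3490242\right) = \left(\left(717 - 4665\right) + \frac{-310 + 553}{553}\right) \left(-373 - 3490242\right) = \left(\left(717 - 4665\right) + \frac{1}{553} \cdot 243\right) \left(-3490615\right) = \left(-3948 + \frac{243}{553}\right) \left(-3490615\right) = \left(- \frac{2183001}{553}\right) \left(-3490615\right) = \frac{96455899185}{7}$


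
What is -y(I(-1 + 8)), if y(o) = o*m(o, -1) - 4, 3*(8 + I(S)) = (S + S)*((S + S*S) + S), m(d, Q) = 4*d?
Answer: -327180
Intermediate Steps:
I(S) = -8 + 2*S*(S**2 + 2*S)/3 (I(S) = -8 + ((S + S)*((S + S*S) + S))/3 = -8 + ((2*S)*((S + S**2) + S))/3 = -8 + ((2*S)*(S**2 + 2*S))/3 = -8 + (2*S*(S**2 + 2*S))/3 = -8 + 2*S*(S**2 + 2*S)/3)
y(o) = -4 + 4*o**2 (y(o) = o*(4*o) - 4 = 4*o**2 - 4 = -4 + 4*o**2)
-y(I(-1 + 8)) = -(-4 + 4*(-8 + 2*(-1 + 8)**3/3 + 4*(-1 + 8)**2/3)**2) = -(-4 + 4*(-8 + (2/3)*7**3 + (4/3)*7**2)**2) = -(-4 + 4*(-8 + (2/3)*343 + (4/3)*49)**2) = -(-4 + 4*(-8 + 686/3 + 196/3)**2) = -(-4 + 4*286**2) = -(-4 + 4*81796) = -(-4 + 327184) = -1*327180 = -327180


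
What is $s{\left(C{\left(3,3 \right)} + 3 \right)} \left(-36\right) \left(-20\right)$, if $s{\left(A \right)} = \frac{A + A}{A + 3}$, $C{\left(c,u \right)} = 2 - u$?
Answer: $576$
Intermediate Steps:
$s{\left(A \right)} = \frac{2 A}{3 + A}$
$s{\left(C{\left(3,3 \right)} + 3 \right)} \left(-36\right) \left(-20\right) = \frac{2 \left(\left(2 - 3\right) + 3\right)}{3 + \left(\left(2 - 3\right) + 3\right)} \left(-36\right) \left(-20\right) = \frac{2 \left(-1 + 3\right)}{3 + \left(-1 + 3\right)} \left(-36\right) \left(-20\right) = 2 \cdot 2 \frac{1}{3 + 2} \left(-36\right) \left(-20\right) = 2 \cdot 2 \cdot \frac{1}{5} \left(-36\right) \left(-20\right) = \frac{4}{5} \left(-36\right) \left(-20\right) = \left(- \frac{144}{5}\right) \left(-20\right) = 576$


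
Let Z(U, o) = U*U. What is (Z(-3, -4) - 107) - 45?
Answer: -143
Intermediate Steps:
Z(U, o) = U**2
(Z(-3, -4) - 107) - 45 = ((-3)**2 - 107) - 45 = (9 - 107) - 45 = -98 - 45 = -143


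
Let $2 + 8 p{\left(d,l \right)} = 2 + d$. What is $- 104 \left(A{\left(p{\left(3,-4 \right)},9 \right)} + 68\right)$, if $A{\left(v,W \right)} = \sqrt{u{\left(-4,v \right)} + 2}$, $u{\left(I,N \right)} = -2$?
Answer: $-7072$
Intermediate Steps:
$p{\left(d,l \right)} = \frac{d}{8}$ ($p{\left(d,l \right)} = - \frac{1}{4} + \frac{2 + d}{8} = - \frac{1}{4} + \left(\frac{1}{4} + \frac{d}{8}\right) = \frac{d}{8}$)
$A{\left(v,W \right)} = 0$ ($A{\left(v,W \right)} = \sqrt{-2 + 2} = \sqrt{0} = 0$)
$- 104 \left(A{\left(p{\left(3,-4 \right)},9 \right)} + 68\right) = - 104 \left(0 + 68\right) = \left(-104\right) 68 = -7072$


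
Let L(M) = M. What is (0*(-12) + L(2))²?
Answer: 4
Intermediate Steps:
(0*(-12) + L(2))² = (0*(-12) + 2)² = (0 + 2)² = 2² = 4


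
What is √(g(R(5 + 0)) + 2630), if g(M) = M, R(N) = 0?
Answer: √2630 ≈ 51.284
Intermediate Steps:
√(g(R(5 + 0)) + 2630) = √(0 + 2630) = √2630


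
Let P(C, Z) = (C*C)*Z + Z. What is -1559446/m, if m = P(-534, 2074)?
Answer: -26887/10196821 ≈ -0.0026368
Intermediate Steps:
P(C, Z) = Z + Z*C² (P(C, Z) = C²*Z + Z = Z*C² + Z = Z + Z*C²)
m = 591415618 (m = 2074*(1 + (-534)²) = 2074*(1 + 285156) = 2074*285157 = 591415618)
-1559446/m = -1559446/591415618 = -1559446*1/591415618 = -26887/10196821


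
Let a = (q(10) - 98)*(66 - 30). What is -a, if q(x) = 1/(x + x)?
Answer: 17631/5 ≈ 3526.2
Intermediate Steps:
q(x) = 1/(2*x)
a = -17631/5 (a = ((1/2)/10 - 98)*(66 - 30) = ((1/2)*(1/10) - 98)*36 = (1/20 - 98)*36 = -1959/20*36 = -17631/5 ≈ -3526.2)
-a = -1*(-17631/5) = 17631/5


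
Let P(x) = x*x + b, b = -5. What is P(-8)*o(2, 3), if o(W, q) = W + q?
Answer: 295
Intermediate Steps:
P(x) = -5 + x**2 (P(x) = x*x - 5 = x**2 - 5 = -5 + x**2)
P(-8)*o(2, 3) = (-5 + (-8)**2)*(2 + 3) = (-5 + 64)*5 = 59*5 = 295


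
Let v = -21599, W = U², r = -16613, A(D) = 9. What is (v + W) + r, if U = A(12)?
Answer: -38131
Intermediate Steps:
U = 9
W = 81 (W = 9² = 81)
(v + W) + r = (-21599 + 81) - 16613 = -21518 - 16613 = -38131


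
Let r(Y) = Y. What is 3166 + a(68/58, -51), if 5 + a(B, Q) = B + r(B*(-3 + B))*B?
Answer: 77060955/24389 ≈ 3159.7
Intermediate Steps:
a(B, Q) = -5 + B + B**2*(-3 + B) (a(B, Q) = -5 + (B + (B*(-3 + B))*B) = -5 + (B + B**2*(-3 + B)) = -5 + B + B**2*(-3 + B))
3166 + a(68/58, -51) = 3166 + (-5 + 68/58 + (68/58)**2*(-3 + 68/58)) = 3166 + (-5 + 68*(1/58) + (68*(1/58))**2*(-3 + 68*(1/58))) = 3166 + (-5 + 34/29 + (34/29)**2*(-3 + 34/29)) = 3166 + (-5 + 34/29 + (1156/841)*(-53/29)) = 3166 + (-5 + 34/29 - 61268/24389) = 3166 - 154619/24389 = 77060955/24389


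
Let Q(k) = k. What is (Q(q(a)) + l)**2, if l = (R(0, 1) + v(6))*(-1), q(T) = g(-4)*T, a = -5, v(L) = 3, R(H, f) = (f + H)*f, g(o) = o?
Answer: 256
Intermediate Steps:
R(H, f) = f*(H + f) (R(H, f) = (H + f)*f = f*(H + f))
q(T) = -4*T
l = -4 (l = (1*(0 + 1) + 3)*(-1) = (1*1 + 3)*(-1) = (1 + 3)*(-1) = 4*(-1) = -4)
(Q(q(a)) + l)**2 = (-4*(-5) - 4)**2 = (20 - 4)**2 = 16**2 = 256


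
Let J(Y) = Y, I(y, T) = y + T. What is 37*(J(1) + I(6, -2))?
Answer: 185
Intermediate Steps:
I(y, T) = T + y
37*(J(1) + I(6, -2)) = 37*(1 + (-2 + 6)) = 37*(1 + 4) = 37*5 = 185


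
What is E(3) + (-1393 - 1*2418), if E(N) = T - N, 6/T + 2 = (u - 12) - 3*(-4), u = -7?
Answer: -11444/3 ≈ -3814.7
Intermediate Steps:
T = -⅔ (T = 6/(-2 + ((-7 - 12) - 3*(-4))) = 6/(-2 + (-19 + 12)) = 6/(-2 - 7) = 6/(-9) = 6*(-⅑) = -⅔ ≈ -0.66667)
E(N) = -⅔ - N
E(3) + (-1393 - 1*2418) = (-⅔ - 1*3) + (-1393 - 1*2418) = (-⅔ - 3) + (-1393 - 2418) = -11/3 - 3811 = -11444/3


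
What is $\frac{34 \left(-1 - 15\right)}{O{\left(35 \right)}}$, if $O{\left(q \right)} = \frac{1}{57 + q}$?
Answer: $-50048$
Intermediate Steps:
$\frac{34 \left(-1 - 15\right)}{O{\left(35 \right)}} = \frac{34 \left(-1 - 15\right)}{\frac{1}{57 + 35}} = \frac{34 \left(-16\right)}{\frac{1}{92}} = - 544 \frac{1}{\frac{1}{92}} = \left(-544\right) 92 = -50048$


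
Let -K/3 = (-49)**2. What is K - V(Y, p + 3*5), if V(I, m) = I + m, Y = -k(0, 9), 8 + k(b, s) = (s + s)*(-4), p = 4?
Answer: -7302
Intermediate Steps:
k(b, s) = -8 - 8*s (k(b, s) = -8 + (s + s)*(-4) = -8 + (2*s)*(-4) = -8 - 8*s)
K = -7203 (K = -3*(-49)**2 = -3*2401 = -7203)
Y = 80 (Y = -(-8 - 8*9) = -(-8 - 72) = -1*(-80) = 80)
K - V(Y, p + 3*5) = -7203 - (80 + (4 + 3*5)) = -7203 - (80 + (4 + 15)) = -7203 - (80 + 19) = -7203 - 1*99 = -7203 - 99 = -7302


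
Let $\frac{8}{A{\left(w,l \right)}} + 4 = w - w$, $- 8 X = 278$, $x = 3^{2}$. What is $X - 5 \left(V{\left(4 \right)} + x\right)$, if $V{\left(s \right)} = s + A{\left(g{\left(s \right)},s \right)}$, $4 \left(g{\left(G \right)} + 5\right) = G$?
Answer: $- \frac{359}{4} \approx -89.75$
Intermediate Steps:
$g{\left(G \right)} = -5 + \frac{G}{4}$
$x = 9$
$X = - \frac{139}{4}$ ($X = \left(- \frac{1}{8}\right) 278 = - \frac{139}{4} \approx -34.75$)
$A{\left(w,l \right)} = -2$ ($A{\left(w,l \right)} = \frac{8}{-4 + \left(w - w\right)} = \frac{8}{-4 + 0} = \frac{8}{-4} = 8 \left(- \frac{1}{4}\right) = -2$)
$V{\left(s \right)} = -2 + s$ ($V{\left(s \right)} = s - 2 = -2 + s$)
$X - 5 \left(V{\left(4 \right)} + x\right) = - \frac{139}{4} - 5 \left(\left(-2 + 4\right) + 9\right) = - \frac{139}{4} - 5 \left(2 + 9\right) = - \frac{139}{4} - 55 = - \frac{359}{4}$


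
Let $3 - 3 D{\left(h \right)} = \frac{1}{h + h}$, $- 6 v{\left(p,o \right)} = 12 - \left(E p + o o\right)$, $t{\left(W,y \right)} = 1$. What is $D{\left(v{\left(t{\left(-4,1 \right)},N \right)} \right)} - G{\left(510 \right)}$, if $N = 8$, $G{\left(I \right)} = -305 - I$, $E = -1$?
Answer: $\frac{41615}{51} \approx 815.98$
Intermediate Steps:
$v{\left(p,o \right)} = -2 - \frac{p}{6} + \frac{o^{2}}{6}$ ($v{\left(p,o \right)} = - \frac{12 - \left(- p + o o\right)}{6} = - \frac{12 - \left(- p + o^{2}\right)}{6} = - \frac{12 - \left(o^{2} - p\right)}{6} = - \frac{12 + p - o^{2}}{6} = -2 - \frac{p}{6} + \frac{o^{2}}{6}$)
$D{\left(h \right)} = 1 - \frac{1}{6 h}$ ($D{\left(h \right)} = 1 - \frac{1}{3 \left(h + h\right)} = 1 - \frac{1}{3 \cdot 2 h} = 1 - \frac{\frac{1}{2} \frac{1}{h}}{3} = 1 - \frac{1}{6 h}$)
$D{\left(v{\left(t{\left(-4,1 \right)},N \right)} \right)} - G{\left(510 \right)} = \frac{- \frac{1}{6} - \left(\frac{13}{6} - \frac{32}{3}\right)}{-2 - \frac{1}{6} + \frac{8^{2}}{6}} - \left(-305 - 510\right) = \frac{- \frac{1}{6} - - \frac{17}{2}}{-2 - \frac{1}{6} + \frac{1}{6} \cdot 64} - \left(-305 - 510\right) = \frac{- \frac{1}{6} - - \frac{17}{2}}{-2 - \frac{1}{6} + \frac{32}{3}} - -815 = \frac{- \frac{1}{6} + \frac{17}{2}}{\frac{17}{2}} + 815 = \frac{2}{17} \cdot \frac{25}{3} + 815 = \frac{50}{51} + 815 = \frac{41615}{51}$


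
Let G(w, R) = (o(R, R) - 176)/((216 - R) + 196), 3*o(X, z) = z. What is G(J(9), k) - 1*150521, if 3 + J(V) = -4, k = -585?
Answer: -150069808/997 ≈ -1.5052e+5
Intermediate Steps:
J(V) = -7 (J(V) = -3 - 4 = -7)
o(X, z) = z/3
G(w, R) = (-176 + R/3)/(412 - R) (G(w, R) = (R/3 - 176)/((216 - R) + 196) = (-176 + R/3)/(412 - R))
G(J(9), k) - 1*150521 = (528 - 1*(-585))/(3*(-412 - 585)) - 1*150521 = (⅓)*(528 + 585)/(-997) - 150521 = (⅓)*(-1/997)*1113 - 150521 = -371/997 - 150521 = -150069808/997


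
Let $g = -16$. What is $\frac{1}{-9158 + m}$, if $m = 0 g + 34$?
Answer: $- \frac{1}{9124} \approx -0.0001096$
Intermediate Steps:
$m = 34$ ($m = 0 \left(-16\right) + 34 = 0 + 34 = 34$)
$\frac{1}{-9158 + m} = \frac{1}{-9158 + 34} = \frac{1}{-9124} = - \frac{1}{9124}$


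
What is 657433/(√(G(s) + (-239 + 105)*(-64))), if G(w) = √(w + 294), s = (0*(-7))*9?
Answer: 657433/√(8576 + 7*√6) ≈ 7092.1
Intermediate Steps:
s = 0 (s = 0*9 = 0)
G(w) = √(294 + w)
657433/(√(G(s) + (-239 + 105)*(-64))) = 657433/(√(√(294 + 0) + (-239 + 105)*(-64))) = 657433/(√(√294 - 134*(-64))) = 657433/(√(7*√6 + 8576)) = 657433/(√(8576 + 7*√6)) = 657433/√(8576 + 7*√6)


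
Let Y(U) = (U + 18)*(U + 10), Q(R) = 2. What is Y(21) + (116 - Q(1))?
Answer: 1323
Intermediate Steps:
Y(U) = (10 + U)*(18 + U) (Y(U) = (18 + U)*(10 + U) = (10 + U)*(18 + U))
Y(21) + (116 - Q(1)) = (180 + 21² + 28*21) + (116 - 1*2) = (180 + 441 + 588) + (116 - 2) = 1209 + 114 = 1323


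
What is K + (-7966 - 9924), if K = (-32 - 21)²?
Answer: -15081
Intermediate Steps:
K = 2809 (K = (-53)² = 2809)
K + (-7966 - 9924) = 2809 + (-7966 - 9924) = 2809 - 17890 = -15081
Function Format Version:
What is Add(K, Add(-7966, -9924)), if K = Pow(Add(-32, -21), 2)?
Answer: -15081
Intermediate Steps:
K = 2809 (K = Pow(-53, 2) = 2809)
Add(K, Add(-7966, -9924)) = Add(2809, Add(-7966, -9924)) = Add(2809, -17890) = -15081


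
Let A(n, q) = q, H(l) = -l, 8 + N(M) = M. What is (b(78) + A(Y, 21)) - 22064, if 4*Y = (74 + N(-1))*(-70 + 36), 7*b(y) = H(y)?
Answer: -154379/7 ≈ -22054.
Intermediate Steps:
N(M) = -8 + M
b(y) = -y/7 (b(y) = (-y)/7 = -y/7)
Y = -1105/2 (Y = ((74 + (-8 - 1))*(-70 + 36))/4 = ((74 - 9)*(-34))/4 = (65*(-34))/4 = (¼)*(-2210) = -1105/2 ≈ -552.50)
(b(78) + A(Y, 21)) - 22064 = (-⅐*78 + 21) - 22064 = (-78/7 + 21) - 22064 = 69/7 - 22064 = -154379/7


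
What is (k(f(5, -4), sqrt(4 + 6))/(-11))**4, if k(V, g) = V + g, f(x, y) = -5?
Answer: (5 - sqrt(10))**4/14641 ≈ 0.00077902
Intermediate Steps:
(k(f(5, -4), sqrt(4 + 6))/(-11))**4 = ((-5 + sqrt(4 + 6))/(-11))**4 = ((-5 + sqrt(10))*(-1/11))**4 = (5/11 - sqrt(10)/11)**4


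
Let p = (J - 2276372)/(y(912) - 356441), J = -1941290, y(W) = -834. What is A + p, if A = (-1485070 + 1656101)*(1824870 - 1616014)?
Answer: 12762166879467062/357275 ≈ 3.5721e+10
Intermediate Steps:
A = 35720850536 (A = 171031*208856 = 35720850536)
p = 4217662/357275 (p = (-1941290 - 2276372)/(-834 - 356441) = -4217662/(-357275) = -4217662*(-1/357275) = 4217662/357275 ≈ 11.805)
A + p = 35720850536 + 4217662/357275 = 12762166879467062/357275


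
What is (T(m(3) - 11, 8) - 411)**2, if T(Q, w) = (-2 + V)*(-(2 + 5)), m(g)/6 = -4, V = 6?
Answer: 192721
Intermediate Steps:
m(g) = -24 (m(g) = 6*(-4) = -24)
T(Q, w) = -28 (T(Q, w) = (-2 + 6)*(-(2 + 5)) = 4*(-1*7) = 4*(-7) = -28)
(T(m(3) - 11, 8) - 411)**2 = (-28 - 411)**2 = (-439)**2 = 192721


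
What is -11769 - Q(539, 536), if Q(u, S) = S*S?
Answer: -299065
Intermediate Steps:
Q(u, S) = S²
-11769 - Q(539, 536) = -11769 - 1*536² = -11769 - 1*287296 = -11769 - 287296 = -299065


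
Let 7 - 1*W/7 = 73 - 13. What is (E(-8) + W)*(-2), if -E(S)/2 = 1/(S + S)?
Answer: 2967/4 ≈ 741.75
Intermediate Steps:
E(S) = -1/S (E(S) = -2/(S + S) = -2*1/(2*S) = -1/S)
W = -371 (W = 49 - 7*(73 - 13) = 49 - 7*60 = 49 - 420 = -371)
(E(-8) + W)*(-2) = (-1/(-8) - 371)*(-2) = (-1*(-1/8) - 371)*(-2) = (1/8 - 371)*(-2) = -2967/8*(-2) = 2967/4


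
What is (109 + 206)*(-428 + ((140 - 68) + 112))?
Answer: -76860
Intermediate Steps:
(109 + 206)*(-428 + ((140 - 68) + 112)) = 315*(-428 + (72 + 112)) = 315*(-428 + 184) = 315*(-244) = -76860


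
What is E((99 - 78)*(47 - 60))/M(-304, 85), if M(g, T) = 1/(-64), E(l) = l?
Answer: 17472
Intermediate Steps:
M(g, T) = -1/64
E((99 - 78)*(47 - 60))/M(-304, 85) = ((99 - 78)*(47 - 60))/(-1/64) = (21*(-13))*(-64) = -273*(-64) = 17472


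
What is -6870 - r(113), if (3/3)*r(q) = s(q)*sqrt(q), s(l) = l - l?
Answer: -6870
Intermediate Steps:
s(l) = 0
r(q) = 0 (r(q) = 0*sqrt(q) = 0)
-6870 - r(113) = -6870 - 1*0 = -6870 + 0 = -6870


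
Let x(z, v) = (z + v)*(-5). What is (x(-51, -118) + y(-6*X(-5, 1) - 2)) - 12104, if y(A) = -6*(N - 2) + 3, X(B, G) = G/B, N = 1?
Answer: -11250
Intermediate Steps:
x(z, v) = -5*v - 5*z (x(z, v) = (v + z)*(-5) = -5*v - 5*z)
y(A) = 9 (y(A) = -6*(1 - 2) + 3 = -6*(-1) + 3 = 6 + 3 = 9)
(x(-51, -118) + y(-6*X(-5, 1) - 2)) - 12104 = ((-5*(-118) - 5*(-51)) + 9) - 12104 = ((590 + 255) + 9) - 12104 = (845 + 9) - 12104 = 854 - 12104 = -11250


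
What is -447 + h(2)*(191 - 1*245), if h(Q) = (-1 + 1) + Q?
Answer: -555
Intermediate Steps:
h(Q) = Q (h(Q) = 0 + Q = Q)
-447 + h(2)*(191 - 1*245) = -447 + 2*(191 - 1*245) = -447 + 2*(191 - 245) = -447 + 2*(-54) = -447 - 108 = -555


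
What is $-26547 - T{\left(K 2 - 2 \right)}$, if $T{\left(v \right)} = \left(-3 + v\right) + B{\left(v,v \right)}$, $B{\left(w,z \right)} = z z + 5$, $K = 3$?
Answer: $-26569$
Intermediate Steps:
$B{\left(w,z \right)} = 5 + z^{2}$ ($B{\left(w,z \right)} = z^{2} + 5 = 5 + z^{2}$)
$T{\left(v \right)} = 2 + v + v^{2}$ ($T{\left(v \right)} = \left(-3 + v\right) + \left(5 + v^{2}\right) = 2 + v + v^{2}$)
$-26547 - T{\left(K 2 - 2 \right)} = -26547 - \left(2 + \left(3 \cdot 2 - 2\right) + \left(3 \cdot 2 - 2\right)^{2}\right) = -26547 - \left(2 + \left(6 - 2\right) + \left(6 - 2\right)^{2}\right) = -26547 - \left(2 + 4 + 4^{2}\right) = -26547 - \left(2 + 4 + 16\right) = -26547 - 22 = -26569$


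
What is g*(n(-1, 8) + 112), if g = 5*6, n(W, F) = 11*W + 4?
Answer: 3150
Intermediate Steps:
n(W, F) = 4 + 11*W
g = 30
g*(n(-1, 8) + 112) = 30*((4 + 11*(-1)) + 112) = 30*((4 - 11) + 112) = 30*(-7 + 112) = 30*105 = 3150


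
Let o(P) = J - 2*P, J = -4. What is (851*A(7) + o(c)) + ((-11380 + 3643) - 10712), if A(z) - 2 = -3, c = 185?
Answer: -19674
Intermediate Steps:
A(z) = -1 (A(z) = 2 - 3 = -1)
o(P) = -4 - 2*P
(851*A(7) + o(c)) + ((-11380 + 3643) - 10712) = (851*(-1) + (-4 - 2*185)) + ((-11380 + 3643) - 10712) = (-851 + (-4 - 370)) + (-7737 - 10712) = (-851 - 374) - 18449 = -1225 - 18449 = -19674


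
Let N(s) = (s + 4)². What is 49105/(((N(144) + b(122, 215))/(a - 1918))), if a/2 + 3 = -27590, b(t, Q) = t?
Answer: -1402045960/11013 ≈ -1.2731e+5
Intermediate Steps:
N(s) = (4 + s)²
a = -55186 (a = -6 + 2*(-27590) = -6 - 55180 = -55186)
49105/(((N(144) + b(122, 215))/(a - 1918))) = 49105/((((4 + 144)² + 122)/(-55186 - 1918))) = 49105/(((148² + 122)/(-57104))) = 49105/(((21904 + 122)*(-1/57104))) = 49105/((22026*(-1/57104))) = 49105/(-11013/28552) = 49105*(-28552/11013) = -1402045960/11013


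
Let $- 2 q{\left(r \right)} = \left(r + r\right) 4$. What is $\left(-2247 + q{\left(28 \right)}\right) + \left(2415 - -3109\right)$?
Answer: $3165$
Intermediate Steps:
$q{\left(r \right)} = - 4 r$ ($q{\left(r \right)} = - \frac{\left(r + r\right) 4}{2} = - \frac{2 r 4}{2} = - \frac{8 r}{2} = - 4 r$)
$\left(-2247 + q{\left(28 \right)}\right) + \left(2415 - -3109\right) = \left(-2247 - 112\right) + \left(2415 - -3109\right) = \left(-2247 - 112\right) + \left(2415 + 3109\right) = -2359 + 5524 = 3165$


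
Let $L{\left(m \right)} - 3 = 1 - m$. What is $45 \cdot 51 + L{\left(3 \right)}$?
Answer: $2296$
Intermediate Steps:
$L{\left(m \right)} = 4 - m$ ($L{\left(m \right)} = 3 - \left(-1 + m\right) = 4 - m$)
$45 \cdot 51 + L{\left(3 \right)} = 45 \cdot 51 + \left(4 - 3\right) = 2295 + \left(4 - 3\right) = 2295 + 1 = 2296$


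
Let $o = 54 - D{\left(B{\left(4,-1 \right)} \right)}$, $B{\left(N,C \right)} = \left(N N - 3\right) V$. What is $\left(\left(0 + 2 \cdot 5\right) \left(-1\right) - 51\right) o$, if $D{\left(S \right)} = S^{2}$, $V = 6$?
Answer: $367830$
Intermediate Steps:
$B{\left(N,C \right)} = -18 + 6 N^{2}$ ($B{\left(N,C \right)} = \left(N N - 3\right) 6 = \left(N^{2} - 3\right) 6 = \left(-3 + N^{2}\right) 6 = -18 + 6 N^{2}$)
$o = -6030$ ($o = 54 - \left(-18 + 6 \cdot 4^{2}\right)^{2} = 54 - \left(-18 + 6 \cdot 16\right)^{2} = 54 - \left(-18 + 96\right)^{2} = 54 - 78^{2} = 54 - 6084 = -6030$)
$\left(\left(0 + 2 \cdot 5\right) \left(-1\right) - 51\right) o = \left(\left(0 + 2 \cdot 5\right) \left(-1\right) - 51\right) \left(-6030\right) = \left(\left(0 + 10\right) \left(-1\right) - 51\right) \left(-6030\right) = \left(10 \left(-1\right) - 51\right) \left(-6030\right) = \left(-10 - 51\right) \left(-6030\right) = \left(-61\right) \left(-6030\right) = 367830$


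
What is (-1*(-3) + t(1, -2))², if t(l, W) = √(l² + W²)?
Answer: (3 + √5)² ≈ 27.416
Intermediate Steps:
t(l, W) = √(W² + l²)
(-1*(-3) + t(1, -2))² = (-1*(-3) + √((-2)² + 1²))² = (3 + √(4 + 1))² = (3 + √5)²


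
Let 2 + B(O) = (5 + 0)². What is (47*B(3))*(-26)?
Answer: -28106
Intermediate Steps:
B(O) = 23 (B(O) = -2 + (5 + 0)² = -2 + 5² = -2 + 25 = 23)
(47*B(3))*(-26) = (47*23)*(-26) = 1081*(-26) = -28106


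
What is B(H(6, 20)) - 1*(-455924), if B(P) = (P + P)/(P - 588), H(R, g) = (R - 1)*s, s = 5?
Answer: 256685162/563 ≈ 4.5592e+5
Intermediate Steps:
H(R, g) = -5 + 5*R (H(R, g) = (R - 1)*5 = (-1 + R)*5 = -5 + 5*R)
B(P) = 2*P/(-588 + P) (B(P) = (2*P)/(-588 + P) = 2*P/(-588 + P))
B(H(6, 20)) - 1*(-455924) = 2*(-5 + 5*6)/(-588 + (-5 + 5*6)) - 1*(-455924) = 2*(-5 + 30)/(-588 + (-5 + 30)) + 455924 = 2*25/(-588 + 25) + 455924 = 2*25/(-563) + 455924 = 2*25*(-1/563) + 455924 = -50/563 + 455924 = 256685162/563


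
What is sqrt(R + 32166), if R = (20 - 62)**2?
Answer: 3*sqrt(3770) ≈ 184.20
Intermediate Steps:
R = 1764 (R = (-42)**2 = 1764)
sqrt(R + 32166) = sqrt(1764 + 32166) = sqrt(33930) = 3*sqrt(3770)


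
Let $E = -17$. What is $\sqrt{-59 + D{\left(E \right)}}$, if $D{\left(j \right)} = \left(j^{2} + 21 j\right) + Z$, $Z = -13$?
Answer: $2 i \sqrt{35} \approx 11.832 i$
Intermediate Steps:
$D{\left(j \right)} = -13 + j^{2} + 21 j$ ($D{\left(j \right)} = \left(j^{2} + 21 j\right) - 13 = -13 + j^{2} + 21 j$)
$\sqrt{-59 + D{\left(E \right)}} = \sqrt{-59 + \left(-13 + \left(-17\right)^{2} + 21 \left(-17\right)\right)} = \sqrt{-59 - 81} = \sqrt{-140} = 2 i \sqrt{35}$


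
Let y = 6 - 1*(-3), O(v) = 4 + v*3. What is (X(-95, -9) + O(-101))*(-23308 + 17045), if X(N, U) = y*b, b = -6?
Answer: 2210839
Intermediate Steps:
O(v) = 4 + 3*v
y = 9 (y = 6 + 3 = 9)
X(N, U) = -54 (X(N, U) = 9*(-6) = -54)
(X(-95, -9) + O(-101))*(-23308 + 17045) = (-54 + (4 + 3*(-101)))*(-23308 + 17045) = (-54 + (4 - 303))*(-6263) = (-54 - 299)*(-6263) = -353*(-6263) = 2210839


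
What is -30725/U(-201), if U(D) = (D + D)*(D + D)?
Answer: -30725/161604 ≈ -0.19013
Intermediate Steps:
U(D) = 4*D² (U(D) = (2*D)*(2*D) = 4*D²)
-30725/U(-201) = -30725/(4*(-201)²) = -30725/(4*40401) = -30725/161604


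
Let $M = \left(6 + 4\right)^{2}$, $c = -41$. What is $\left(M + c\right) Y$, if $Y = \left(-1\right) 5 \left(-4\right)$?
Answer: $1180$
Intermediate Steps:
$M = 100$ ($M = 10^{2} = 100$)
$Y = 20$ ($Y = \left(-5\right) \left(-4\right) = 20$)
$\left(M + c\right) Y = \left(100 - 41\right) 20 = 59 \cdot 20 = 1180$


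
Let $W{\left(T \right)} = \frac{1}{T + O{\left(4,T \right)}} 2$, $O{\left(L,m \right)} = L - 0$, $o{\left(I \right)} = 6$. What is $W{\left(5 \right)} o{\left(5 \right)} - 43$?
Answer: $- \frac{125}{3} \approx -41.667$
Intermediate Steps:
$O{\left(L,m \right)} = L$ ($O{\left(L,m \right)} = L + 0 = L$)
$W{\left(T \right)} = \frac{2}{4 + T}$ ($W{\left(T \right)} = \frac{1}{T + 4} \cdot 2 = \frac{1}{4 + T} 2 = \frac{2}{4 + T}$)
$W{\left(5 \right)} o{\left(5 \right)} - 43 = \frac{2}{4 + 5} \cdot 6 - 43 = \frac{2}{9} \cdot 6 - 43 = \frac{4}{3} - 43 = - \frac{125}{3}$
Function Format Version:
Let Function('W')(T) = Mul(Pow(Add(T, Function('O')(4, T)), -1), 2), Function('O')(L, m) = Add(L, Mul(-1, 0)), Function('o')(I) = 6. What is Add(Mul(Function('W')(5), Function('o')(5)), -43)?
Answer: Rational(-125, 3) ≈ -41.667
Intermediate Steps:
Function('O')(L, m) = L (Function('O')(L, m) = Add(L, 0) = L)
Function('W')(T) = Mul(2, Pow(Add(4, T), -1)) (Function('W')(T) = Mul(Pow(Add(T, 4), -1), 2) = Mul(Pow(Add(4, T), -1), 2) = Mul(2, Pow(Add(4, T), -1)))
Add(Mul(Function('W')(5), Function('o')(5)), -43) = Add(Mul(Mul(2, Pow(Add(4, 5), -1)), 6), -43) = Add(Mul(Mul(2, Pow(9, -1)), 6), -43) = Add(Mul(Mul(2, Rational(1, 9)), 6), -43) = Add(Mul(Rational(2, 9), 6), -43) = Add(Rational(4, 3), -43) = Rational(-125, 3)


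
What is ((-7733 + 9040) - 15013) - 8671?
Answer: -22377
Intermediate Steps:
((-7733 + 9040) - 15013) - 8671 = (1307 - 15013) - 8671 = -13706 - 8671 = -22377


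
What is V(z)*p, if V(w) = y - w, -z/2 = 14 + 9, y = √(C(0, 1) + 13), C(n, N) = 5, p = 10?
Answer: 460 + 30*√2 ≈ 502.43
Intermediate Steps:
y = 3*√2 (y = √(5 + 13) = √18 = 3*√2 ≈ 4.2426)
z = -46 (z = -2*(14 + 9) = -2*23 = -46)
V(w) = -w + 3*√2 (V(w) = 3*√2 - w = -w + 3*√2)
V(z)*p = (-1*(-46) + 3*√2)*10 = (46 + 3*√2)*10 = 460 + 30*√2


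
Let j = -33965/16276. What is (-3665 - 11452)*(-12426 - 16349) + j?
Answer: 7079924468335/16276 ≈ 4.3499e+8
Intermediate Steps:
j = -33965/16276 (j = -33965*1/16276 = -33965/16276 ≈ -2.0868)
(-3665 - 11452)*(-12426 - 16349) + j = (-3665 - 11452)*(-12426 - 16349) - 33965/16276 = -15117*(-28775) - 33965/16276 = 434991675 - 33965/16276 = 7079924468335/16276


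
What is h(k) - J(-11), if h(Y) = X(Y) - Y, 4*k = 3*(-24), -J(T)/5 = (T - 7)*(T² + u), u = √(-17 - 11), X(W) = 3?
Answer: -10869 - 180*I*√7 ≈ -10869.0 - 476.24*I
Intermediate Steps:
u = 2*I*√7 (u = √(-28) = 2*I*√7 ≈ 5.2915*I)
J(T) = -5*(-7 + T)*(T² + 2*I*√7) (J(T) = -5*(T - 7)*(T² + 2*I*√7) = -5*(-7 + T)*(T² + 2*I*√7))
k = -18 (k = (3*(-24))/4 = (¼)*(-72) = -18)
h(Y) = 3 - Y
h(k) - J(-11) = (3 - 1*(-18)) - (-5*(-11)³ + 35*(-11)² + 70*I*√7 - 10*I*(-11)*√7) = (3 + 18) - (-5*(-1331) + 35*121 + 70*I*√7 + 110*I*√7) = 21 - (6655 + 4235 + 70*I*√7 + 110*I*√7) = 21 - (10890 + 180*I*√7) = 21 + (-10890 - 180*I*√7) = -10869 - 180*I*√7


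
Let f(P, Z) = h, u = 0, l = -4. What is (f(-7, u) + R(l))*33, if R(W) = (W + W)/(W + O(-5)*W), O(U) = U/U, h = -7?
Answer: -198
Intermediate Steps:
O(U) = 1
f(P, Z) = -7
R(W) = 1 (R(W) = (W + W)/(W + 1*W) = (2*W)/(W + W) = (2*W)/((2*W)) = (2*W)*(1/(2*W)) = 1)
(f(-7, u) + R(l))*33 = (-7 + 1)*33 = -6*33 = -198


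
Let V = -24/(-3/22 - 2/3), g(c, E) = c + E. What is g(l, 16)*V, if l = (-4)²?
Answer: 50688/53 ≈ 956.38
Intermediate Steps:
l = 16
g(c, E) = E + c
V = 1584/53 (V = -24/(-3*1/22 - 2*⅓) = -24/(-3/22 - ⅔) = -24/(-53/66) = -24*(-66/53) = 1584/53 ≈ 29.887)
g(l, 16)*V = (16 + 16)*(1584/53) = 32*(1584/53) = 50688/53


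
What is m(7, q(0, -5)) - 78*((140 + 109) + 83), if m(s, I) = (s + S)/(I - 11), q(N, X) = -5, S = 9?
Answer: -25897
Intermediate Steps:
m(s, I) = (9 + s)/(-11 + I) (m(s, I) = (s + 9)/(I - 11) = (9 + s)/(-11 + I))
m(7, q(0, -5)) - 78*((140 + 109) + 83) = (9 + 7)/(-11 - 5) - 78*((140 + 109) + 83) = 16/(-16) - 78*(249 + 83) = -1/16*16 - 78*332 = -1 - 25896 = -25897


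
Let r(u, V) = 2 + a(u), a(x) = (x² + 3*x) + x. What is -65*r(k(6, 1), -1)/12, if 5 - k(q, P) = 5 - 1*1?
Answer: -455/12 ≈ -37.917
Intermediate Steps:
k(q, P) = 1 (k(q, P) = 5 - (5 - 1*1) = 5 - (5 - 1) = 5 - 1*4 = 5 - 4 = 1)
a(x) = x² + 4*x
r(u, V) = 2 + u*(4 + u)
-65*r(k(6, 1), -1)/12 = -65*(2 + 1*(4 + 1))/12 = -65*(2 + 1*5)*(1/12) = -65*(2 + 5)*(1/12) = -65*7*(1/12) = -455*1/12 = -455/12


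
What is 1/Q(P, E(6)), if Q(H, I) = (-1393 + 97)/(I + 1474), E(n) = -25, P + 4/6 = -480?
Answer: -161/144 ≈ -1.1181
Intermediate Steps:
P = -1442/3 (P = -⅔ - 480 = -1442/3 ≈ -480.67)
Q(H, I) = -1296/(1474 + I)
1/Q(P, E(6)) = 1/(-1296/(1474 - 25)) = 1/(-1296/1449) = 1/(-1296*1/1449) = 1/(-144/161) = -161/144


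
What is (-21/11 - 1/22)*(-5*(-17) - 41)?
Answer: -86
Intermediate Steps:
(-21/11 - 1/22)*(-5*(-17) - 41) = (-21*1/11 - 1*1/22)*(85 - 41) = (-21/11 - 1/22)*44 = -43/22*44 = -86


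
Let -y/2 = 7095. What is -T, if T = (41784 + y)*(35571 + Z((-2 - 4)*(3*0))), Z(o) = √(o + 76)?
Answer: -981546174 - 55188*√19 ≈ -9.8179e+8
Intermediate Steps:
y = -14190 (y = -2*7095 = -14190)
Z(o) = √(76 + o)
T = 981546174 + 55188*√19 (T = (41784 - 14190)*(35571 + √(76 + (-2 - 4)*(3*0))) = 27594*(35571 + √(76 - 6*0)) = 27594*(35571 + √(76 + 0)) = 27594*(35571 + √76) = 27594*(35571 + 2*√19) = 981546174 + 55188*√19 ≈ 9.8179e+8)
-T = -(981546174 + 55188*√19) = -981546174 - 55188*√19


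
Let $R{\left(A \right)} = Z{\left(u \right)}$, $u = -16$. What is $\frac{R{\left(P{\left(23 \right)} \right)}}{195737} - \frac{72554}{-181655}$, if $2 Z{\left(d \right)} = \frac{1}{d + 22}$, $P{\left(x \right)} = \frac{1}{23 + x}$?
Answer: $\frac{170418209231}{426679256820} \approx 0.39941$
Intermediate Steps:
$Z{\left(d \right)} = \frac{1}{2 \left(22 + d\right)}$ ($Z{\left(d \right)} = \frac{1}{2 \left(d + 22\right)} = \frac{1}{2 \left(22 + d\right)}$)
$R{\left(A \right)} = \frac{1}{12}$ ($R{\left(A \right)} = \frac{1}{2 \left(22 - 16\right)} = \frac{1}{2 \cdot 6} = \frac{1}{2} \cdot \frac{1}{6} = \frac{1}{12}$)
$\frac{R{\left(P{\left(23 \right)} \right)}}{195737} - \frac{72554}{-181655} = \frac{1}{12 \cdot 195737} - \frac{72554}{-181655} = \frac{1}{12} \cdot \frac{1}{195737} - - \frac{72554}{181655} = \frac{1}{2348844} + \frac{72554}{181655} = \frac{170418209231}{426679256820}$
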